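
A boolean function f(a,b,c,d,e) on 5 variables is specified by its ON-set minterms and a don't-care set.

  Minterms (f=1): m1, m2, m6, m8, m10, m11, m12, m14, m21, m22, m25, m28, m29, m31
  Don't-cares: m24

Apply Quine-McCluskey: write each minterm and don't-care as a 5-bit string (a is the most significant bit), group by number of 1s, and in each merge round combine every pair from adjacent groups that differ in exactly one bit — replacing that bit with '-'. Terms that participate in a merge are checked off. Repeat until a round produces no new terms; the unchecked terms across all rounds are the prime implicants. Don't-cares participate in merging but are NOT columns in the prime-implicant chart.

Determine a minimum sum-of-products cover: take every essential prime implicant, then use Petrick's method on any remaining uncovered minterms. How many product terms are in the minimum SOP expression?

Round 0: 00001 00010✓ 00110✓ 01000✓ 01010✓ 01011✓ 01100✓ 01110✓ 10101✓ 10110✓ 11000✓ 11001✓ 11100✓ 11101✓ 11111✓
Round 1: -0110 -1000✓ -1100✓ 0-010✓ 0-110✓ 00-10✓ 01-00✓ 01-10✓ 010-0✓ 0101- 011-0✓ 1-101 11-00✓ 11-01✓ 1100-✓ 111-1 1110-✓
Round 2: -1-00 0--10 01--0 11-0-
PIs = {-0110, -1-00, 0--10, 00001, 01--0, 0101-, 1-101, 11-0-, 111-1}
Coverage chart:
  m1: 00001 ←essential
  m2: 0--10 ←essential
  m6: -0110,0--10
  m8: -1-00,01--0
  m10: 0--10,01--0,0101-
  m11: 0101- ←essential
  m12: -1-00,01--0
  m14: 0--10,01--0
  m21: 1-101 ←essential
  m22: -0110 ←essential
  m25: 11-0- ←essential
  m28: -1-00,11-0-
  m29: 1-101,11-0-,111-1
  m31: 111-1 ←essential
Essential: -0110, 0--10, 00001, 0101-, 1-101, 11-0-, 111-1
Petrick residual → -1-00
Min cover (8 terms): b'cde' + bd'e' + a'de' + a'b'c'd'e + a'bc'd + acd'e + abd' + abce

8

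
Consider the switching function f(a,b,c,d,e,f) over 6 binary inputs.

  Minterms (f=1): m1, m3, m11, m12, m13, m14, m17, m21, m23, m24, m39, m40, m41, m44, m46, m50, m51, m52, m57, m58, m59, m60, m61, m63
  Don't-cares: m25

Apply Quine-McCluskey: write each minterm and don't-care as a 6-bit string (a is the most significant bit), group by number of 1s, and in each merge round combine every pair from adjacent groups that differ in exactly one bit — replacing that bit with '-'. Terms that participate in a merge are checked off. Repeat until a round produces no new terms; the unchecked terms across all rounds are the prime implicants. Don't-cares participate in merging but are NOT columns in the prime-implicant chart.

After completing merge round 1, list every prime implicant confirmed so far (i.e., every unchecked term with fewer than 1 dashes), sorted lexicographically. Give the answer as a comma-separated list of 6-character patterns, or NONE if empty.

size-2^0 implicants → 000001(✓)  000011(✓)  001011(✓)  001100(✓)  001101(✓)  001110(✓)  010001(✓)  010101(✓)  010111(✓)  011000(✓)  011001(✓)  100111  101000(✓)  101001(✓)  101100(✓)  101110(✓)  110010(✓)  110011(✓)  110100(✓)  111001(✓)  111010(✓)  111011(✓)  111100(✓)  111101(✓)  111111(✓)
size-2^1 implicants → -01100(✓)  -01110(✓)  -11001  0-0001  00-011  0000-1  0011-0(✓)  00110-  01-001  010-01  0101-1  01100-  1-1001  1-1100  101-00  10100-  1011-0(✓)  11-010(✓)  11-011(✓)  11-100  11001-(✓)  111-01(✓)  111-11(✓)  1110-1(✓)  11101-(✓)  1111-1(✓)  11110-
size-2^2 implicants → -011-0  11-01-  111--1
Unchecked terms (primes): -011-0, -11001, 0-0001, 00-011, 0000-1, 00110-, 01-001, 010-01, 0101-1, 01100-, 1-1001, 1-1100, 100111, 101-00, 10100-, 11-01-, 11-100, 111--1, 11110-

100111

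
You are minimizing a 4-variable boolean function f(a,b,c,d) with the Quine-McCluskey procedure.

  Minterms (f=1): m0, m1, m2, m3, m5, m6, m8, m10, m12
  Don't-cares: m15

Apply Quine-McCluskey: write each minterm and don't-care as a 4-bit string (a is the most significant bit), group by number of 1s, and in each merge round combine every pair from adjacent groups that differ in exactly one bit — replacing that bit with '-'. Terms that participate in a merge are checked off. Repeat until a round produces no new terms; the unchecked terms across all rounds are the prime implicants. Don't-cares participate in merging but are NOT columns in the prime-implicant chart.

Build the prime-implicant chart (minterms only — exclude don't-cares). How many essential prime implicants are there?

5

size-2^0 implicants → 0000(✓)  0001(✓)  0010(✓)  0011(✓)  0101(✓)  0110(✓)  1000(✓)  1010(✓)  1100(✓)  1111
size-2^1 implicants → -000(✓)  -010(✓)  0-01  0-10  00-0(✓)  00-1(✓)  000-(✓)  001-(✓)  1-00  10-0(✓)
size-2^2 implicants → -0-0  00--
Unchecked terms (primes): -0-0, 0-01, 0-10, 00--, 1-00, 1111
Minterm coverage:
  m0 ⊆ -0-0,00--
  m1 ⊆ 0-01,00--
  m2 ⊆ -0-0,0-10,00--
  m3 ⊆ 00-- [E]
  m5 ⊆ 0-01 [E]
  m6 ⊆ 0-10 [E]
  m8 ⊆ -0-0,1-00
  m10 ⊆ -0-0 [E]
  m12 ⊆ 1-00 [E]
E = {-0-0, 0-01, 0-10, 00--, 1-00}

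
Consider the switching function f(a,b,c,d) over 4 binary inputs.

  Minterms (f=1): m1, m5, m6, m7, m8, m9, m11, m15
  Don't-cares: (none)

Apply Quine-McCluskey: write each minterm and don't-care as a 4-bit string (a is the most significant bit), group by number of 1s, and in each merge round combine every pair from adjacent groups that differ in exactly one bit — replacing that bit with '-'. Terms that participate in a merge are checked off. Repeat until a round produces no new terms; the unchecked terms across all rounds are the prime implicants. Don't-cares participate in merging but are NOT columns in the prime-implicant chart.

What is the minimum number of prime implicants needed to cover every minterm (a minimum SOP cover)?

Round 0: 0001✓ 0101✓ 0110✓ 0111✓ 1000✓ 1001✓ 1011✓ 1111✓
Round 1: -001 -111 0-01 01-1 011- 1-11 10-1 100-
PIs = {-001, -111, 0-01, 01-1, 011-, 1-11, 10-1, 100-}
Coverage chart:
  m1: -001,0-01
  m5: 0-01,01-1
  m6: 011- ←essential
  m7: -111,01-1,011-
  m8: 100- ←essential
  m9: -001,10-1,100-
  m11: 1-11,10-1
  m15: -111,1-11
Essential: 011-, 100-
Petrick residual → 0-01, 1-11
Min cover (4 terms): a'c'd + a'bc + acd + ab'c'

4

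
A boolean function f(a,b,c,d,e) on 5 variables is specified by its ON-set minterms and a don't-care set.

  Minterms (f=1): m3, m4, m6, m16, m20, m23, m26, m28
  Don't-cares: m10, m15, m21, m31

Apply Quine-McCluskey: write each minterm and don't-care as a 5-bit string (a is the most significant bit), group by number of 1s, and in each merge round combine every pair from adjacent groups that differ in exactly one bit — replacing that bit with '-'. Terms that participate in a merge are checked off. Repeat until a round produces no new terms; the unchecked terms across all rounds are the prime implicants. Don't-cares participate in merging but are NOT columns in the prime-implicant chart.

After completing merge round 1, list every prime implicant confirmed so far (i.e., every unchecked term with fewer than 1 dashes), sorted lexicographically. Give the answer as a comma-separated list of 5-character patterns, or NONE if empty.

00011

[col 0] 00011, 00100*, 00110*, 01010*, 01111*, 10000*, 10100*, 10101*, 10111*, 11010*, 11100*, 11111*
[col 1] -0100, -1010, -1111, 001-0, 1-100, 1-111, 10-00, 101-1, 1010-
Prime implicants: -0100, -1010, -1111, 00011, 001-0, 1-100, 1-111, 10-00, 101-1, 1010-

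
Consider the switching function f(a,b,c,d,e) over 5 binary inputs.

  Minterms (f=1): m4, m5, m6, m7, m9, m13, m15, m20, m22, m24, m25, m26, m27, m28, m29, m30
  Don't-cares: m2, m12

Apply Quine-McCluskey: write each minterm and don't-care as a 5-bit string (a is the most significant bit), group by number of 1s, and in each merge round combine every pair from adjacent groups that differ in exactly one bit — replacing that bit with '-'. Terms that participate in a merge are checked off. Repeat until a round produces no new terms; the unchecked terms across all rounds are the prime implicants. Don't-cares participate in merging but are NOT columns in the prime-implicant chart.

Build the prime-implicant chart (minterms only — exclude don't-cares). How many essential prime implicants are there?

3

[col 0] 00010*, 00100*, 00101*, 00110*, 00111*, 01001*, 01100*, 01101*, 01111*, 10100*, 10110*, 11000*, 11001*, 11010*, 11011*, 11100*, 11101*, 11110*
[col 1] -0100*, -0110*, -1001*, -1100*, -1101*, 0-100*, 0-101*, 0-111*, 00-10, 001-0*, 001-1*, 0010-*, 0011-*, 01-01*, 011-1*, 0110-*, 1-100*, 1-110*, 101-0*, 11-00*, 11-01*, 11-10*, 110-0*, 110-1*, 1100-*, 1101-*, 111-0*, 1110-*
[col 2] --100, -01-0, -1-01, -110-, 0-1-1, 0-10-, 001--, 1-1-0, 11--0, 11-0-, 110--
Prime implicants: --100, -01-0, -1-01, -110-, 0-1-1, 0-10-, 00-10, 001--, 1-1-0, 11--0, 11-0-, 110--
PI chart (minterm → PIs covering it):
  4 | --100,-01-0,0-10-,001--
  5 | 0-1-1,0-10-,001--
  6 | -01-0,00-10,001--
  7 | 0-1-1,001--
  9 | -1-01  (sole → essential)
  13 | -1-01,-110-,0-1-1,0-10-
  15 | 0-1-1  (sole → essential)
  20 | --100,-01-0,1-1-0
  22 | -01-0,1-1-0
  24 | 11--0,11-0-,110--
  25 | -1-01,11-0-,110--
  26 | 11--0,110--
  27 | 110--  (sole → essential)
  28 | --100,-110-,1-1-0,11--0,11-0-
  29 | -1-01,-110-,11-0-
  30 | 1-1-0,11--0
Essential prime implicants: -1-01, 0-1-1, 110--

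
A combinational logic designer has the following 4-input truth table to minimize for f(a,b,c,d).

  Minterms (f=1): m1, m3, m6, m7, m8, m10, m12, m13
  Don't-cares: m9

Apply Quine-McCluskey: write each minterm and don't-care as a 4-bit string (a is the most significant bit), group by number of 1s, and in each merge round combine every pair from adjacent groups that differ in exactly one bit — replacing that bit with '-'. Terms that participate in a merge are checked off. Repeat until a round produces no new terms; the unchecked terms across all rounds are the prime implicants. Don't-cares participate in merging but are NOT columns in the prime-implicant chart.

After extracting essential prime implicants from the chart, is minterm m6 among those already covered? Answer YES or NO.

YES

size-2^0 implicants → 0001(✓)  0011(✓)  0110(✓)  0111(✓)  1000(✓)  1001(✓)  1010(✓)  1100(✓)  1101(✓)
size-2^1 implicants → -001  0-11  00-1  011-  1-00(✓)  1-01(✓)  10-0  100-(✓)  110-(✓)
size-2^2 implicants → 1-0-
Unchecked terms (primes): -001, 0-11, 00-1, 011-, 1-0-, 10-0
Minterm coverage:
  m1 ⊆ -001,00-1
  m3 ⊆ 0-11,00-1
  m6 ⊆ 011- [E]
  m7 ⊆ 0-11,011-
  m8 ⊆ 1-0-,10-0
  m10 ⊆ 10-0 [E]
  m12 ⊆ 1-0- [E]
  m13 ⊆ 1-0- [E]
E = {011-, 1-0-, 10-0}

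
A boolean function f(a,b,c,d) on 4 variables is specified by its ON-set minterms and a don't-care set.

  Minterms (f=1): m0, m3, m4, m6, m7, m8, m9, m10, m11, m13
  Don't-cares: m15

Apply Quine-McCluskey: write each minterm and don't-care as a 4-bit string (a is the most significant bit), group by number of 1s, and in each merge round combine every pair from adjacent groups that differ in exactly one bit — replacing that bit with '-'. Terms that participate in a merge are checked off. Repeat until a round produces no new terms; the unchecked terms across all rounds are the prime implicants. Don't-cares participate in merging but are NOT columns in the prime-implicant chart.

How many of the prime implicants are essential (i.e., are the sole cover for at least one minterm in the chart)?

Round 0: 0000✓ 0011✓ 0100✓ 0110✓ 0111✓ 1000✓ 1001✓ 1010✓ 1011✓ 1101✓ 1111✓
Round 1: -000 -011✓ -111✓ 0-00 0-11✓ 01-0 011- 1-01✓ 1-11✓ 10-0✓ 10-1✓ 100-✓ 101-✓ 11-1✓
Round 2: --11 1--1 10--
PIs = {--11, -000, 0-00, 01-0, 011-, 1--1, 10--}
Coverage chart:
  m0: -000,0-00
  m3: --11 ←essential
  m4: 0-00,01-0
  m6: 01-0,011-
  m7: --11,011-
  m8: -000,10--
  m9: 1--1,10--
  m10: 10-- ←essential
  m11: --11,1--1,10--
  m13: 1--1 ←essential
Essential: --11, 1--1, 10--

3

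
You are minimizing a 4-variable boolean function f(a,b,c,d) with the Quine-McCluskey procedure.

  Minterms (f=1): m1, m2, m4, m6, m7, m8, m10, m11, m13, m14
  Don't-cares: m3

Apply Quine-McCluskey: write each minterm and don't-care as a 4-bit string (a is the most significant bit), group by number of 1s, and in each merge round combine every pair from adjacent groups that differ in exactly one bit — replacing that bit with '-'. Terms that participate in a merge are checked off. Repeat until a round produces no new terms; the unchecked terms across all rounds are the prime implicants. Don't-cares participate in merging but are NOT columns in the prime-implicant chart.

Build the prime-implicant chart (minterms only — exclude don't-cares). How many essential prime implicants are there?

Round 0: 0001✓ 0010✓ 0011✓ 0100✓ 0110✓ 0111✓ 1000✓ 1010✓ 1011✓ 1101 1110✓
Round 1: -010✓ -011✓ -110✓ 0-10✓ 0-11✓ 00-1 001-✓ 01-0 011-✓ 1-10✓ 10-0 101-✓
Round 2: --10 -01- 0-1-
PIs = {--10, -01-, 0-1-, 00-1, 01-0, 10-0, 1101}
Coverage chart:
  m1: 00-1 ←essential
  m2: --10,-01-,0-1-
  m4: 01-0 ←essential
  m6: --10,0-1-,01-0
  m7: 0-1- ←essential
  m8: 10-0 ←essential
  m10: --10,-01-,10-0
  m11: -01- ←essential
  m13: 1101 ←essential
  m14: --10 ←essential
Essential: --10, -01-, 0-1-, 00-1, 01-0, 10-0, 1101

7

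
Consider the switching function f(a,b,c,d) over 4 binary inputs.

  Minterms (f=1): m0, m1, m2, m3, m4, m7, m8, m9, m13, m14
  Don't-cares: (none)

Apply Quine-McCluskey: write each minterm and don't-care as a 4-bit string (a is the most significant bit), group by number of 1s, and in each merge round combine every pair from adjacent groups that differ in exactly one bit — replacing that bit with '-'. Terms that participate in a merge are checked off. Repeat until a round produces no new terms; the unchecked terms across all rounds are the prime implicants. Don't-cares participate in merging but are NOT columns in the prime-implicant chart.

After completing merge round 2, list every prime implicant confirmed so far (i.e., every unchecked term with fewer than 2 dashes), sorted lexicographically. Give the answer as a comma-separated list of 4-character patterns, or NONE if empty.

0-00, 0-11, 1-01, 1110

size-2^0 implicants → 0000(✓)  0001(✓)  0010(✓)  0011(✓)  0100(✓)  0111(✓)  1000(✓)  1001(✓)  1101(✓)  1110
size-2^1 implicants → -000(✓)  -001(✓)  0-00  0-11  00-0(✓)  00-1(✓)  000-(✓)  001-(✓)  1-01  100-(✓)
size-2^2 implicants → -00-  00--
Unchecked terms (primes): -00-, 0-00, 0-11, 00--, 1-01, 1110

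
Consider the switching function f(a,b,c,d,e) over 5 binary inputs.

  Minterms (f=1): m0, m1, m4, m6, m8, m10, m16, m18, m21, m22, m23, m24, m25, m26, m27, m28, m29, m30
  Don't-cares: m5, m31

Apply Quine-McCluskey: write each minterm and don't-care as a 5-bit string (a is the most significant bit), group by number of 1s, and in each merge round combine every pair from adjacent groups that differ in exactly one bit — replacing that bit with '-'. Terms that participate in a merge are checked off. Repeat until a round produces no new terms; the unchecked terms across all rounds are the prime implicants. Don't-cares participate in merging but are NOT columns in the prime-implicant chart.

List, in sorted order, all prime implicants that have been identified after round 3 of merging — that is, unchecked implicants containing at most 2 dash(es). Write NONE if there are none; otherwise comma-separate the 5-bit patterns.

--000, -0101, -0110, -10-0, 00-0-, 001-0, 1--10, 1-0-0, 1-1-1, 1-11-

Round 0: 00000✓ 00001✓ 00100✓ 00101✓ 00110✓ 01000✓ 01010✓ 10000✓ 10010✓ 10101✓ 10110✓ 10111✓ 11000✓ 11001✓ 11010✓ 11011✓ 11100✓ 11101✓ 11110✓ 11111✓
Round 1: -0000✓ -0101 -0110 -1000✓ -1010✓ 0-000✓ 00-00✓ 00-01✓ 0000-✓ 001-0 0010-✓ 010-0✓ 1-000✓ 1-010✓ 1-101✓ 1-110✓ 1-111✓ 10-10✓ 100-0✓ 101-1✓ 1011-✓ 11-00✓ 11-01✓ 11-10✓ 11-11✓ 110-0✓ 110-1✓ 1100-✓ 1101-✓ 111-0✓ 111-1✓ 1110-✓ 1111-✓
Round 2: --000 -10-0 00-0- 1--10 1-0-0 1-1-1 1-11- 11--0✓ 11--1✓ 11-0-✓ 11-1-✓ 110--✓ 111--✓
Round 3: 11---
PIs = {--000, -0101, -0110, -10-0, 00-0-, 001-0, 1--10, 1-0-0, 1-1-1, 1-11-, 11---}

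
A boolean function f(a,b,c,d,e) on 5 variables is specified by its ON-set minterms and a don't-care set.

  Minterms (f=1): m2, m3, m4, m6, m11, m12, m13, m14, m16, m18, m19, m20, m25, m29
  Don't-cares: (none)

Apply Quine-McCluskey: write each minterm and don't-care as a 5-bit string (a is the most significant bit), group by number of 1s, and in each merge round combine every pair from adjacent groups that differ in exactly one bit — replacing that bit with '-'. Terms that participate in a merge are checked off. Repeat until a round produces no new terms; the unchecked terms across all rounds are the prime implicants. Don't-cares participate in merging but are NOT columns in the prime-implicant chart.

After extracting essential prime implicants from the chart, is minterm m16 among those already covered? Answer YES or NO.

size-2^0 implicants → 00010(✓)  00011(✓)  00100(✓)  00110(✓)  01011(✓)  01100(✓)  01101(✓)  01110(✓)  10000(✓)  10010(✓)  10011(✓)  10100(✓)  11001(✓)  11101(✓)
size-2^1 implicants → -0010(✓)  -0011(✓)  -0100  -1101  0-011  0-100(✓)  0-110(✓)  00-10  0001-(✓)  001-0(✓)  011-0(✓)  0110-  10-00  100-0  1001-(✓)  11-01
size-2^2 implicants → -001-  0-1-0
Unchecked terms (primes): -001-, -0100, -1101, 0-011, 0-1-0, 00-10, 0110-, 10-00, 100-0, 11-01
Minterm coverage:
  m2 ⊆ -001-,00-10
  m3 ⊆ -001-,0-011
  m4 ⊆ -0100,0-1-0
  m6 ⊆ 0-1-0,00-10
  m11 ⊆ 0-011 [E]
  m12 ⊆ 0-1-0,0110-
  m13 ⊆ -1101,0110-
  m14 ⊆ 0-1-0 [E]
  m16 ⊆ 10-00,100-0
  m18 ⊆ -001-,100-0
  m19 ⊆ -001- [E]
  m20 ⊆ -0100,10-00
  m25 ⊆ 11-01 [E]
  m29 ⊆ -1101,11-01
E = {-001-, 0-011, 0-1-0, 11-01}

NO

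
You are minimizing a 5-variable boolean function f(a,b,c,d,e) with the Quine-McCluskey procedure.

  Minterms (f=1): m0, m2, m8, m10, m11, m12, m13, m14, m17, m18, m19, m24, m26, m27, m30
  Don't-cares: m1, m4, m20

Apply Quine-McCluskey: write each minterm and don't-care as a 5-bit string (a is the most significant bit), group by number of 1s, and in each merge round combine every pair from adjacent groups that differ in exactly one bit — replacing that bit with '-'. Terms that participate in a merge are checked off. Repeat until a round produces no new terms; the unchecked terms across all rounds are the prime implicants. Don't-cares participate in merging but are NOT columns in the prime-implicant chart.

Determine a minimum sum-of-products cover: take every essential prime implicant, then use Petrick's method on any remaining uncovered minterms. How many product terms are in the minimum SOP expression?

size-2^0 implicants → 00000(✓)  00001(✓)  00010(✓)  00100(✓)  01000(✓)  01010(✓)  01011(✓)  01100(✓)  01101(✓)  01110(✓)  10001(✓)  10010(✓)  10011(✓)  10100(✓)  11000(✓)  11010(✓)  11011(✓)  11110(✓)
size-2^1 implicants → -0001  -0010(✓)  -0100  -1000(✓)  -1010(✓)  -1011(✓)  -1110(✓)  0-000(✓)  0-010(✓)  0-100(✓)  00-00(✓)  000-0(✓)  0000-  01-00(✓)  01-10(✓)  010-0(✓)  0101-(✓)  011-0(✓)  0110-  1-010(✓)  1-011(✓)  100-1  1001-(✓)  11-10(✓)  110-0(✓)  1101-(✓)
size-2^2 implicants → --010  -1-10  -10-0  -101-  0--00  0-0-0  01--0  1-01-
Unchecked terms (primes): --010, -0001, -0100, -1-10, -10-0, -101-, 0--00, 0-0-0, 0000-, 01--0, 0110-, 1-01-, 100-1
Minterm coverage:
  m0 ⊆ 0--00,0-0-0,0000-
  m2 ⊆ --010,0-0-0
  m8 ⊆ -10-0,0--00,0-0-0,01--0
  m10 ⊆ --010,-1-10,-10-0,-101-,0-0-0,01--0
  m11 ⊆ -101- [E]
  m12 ⊆ 0--00,01--0,0110-
  m13 ⊆ 0110- [E]
  m14 ⊆ -1-10,01--0
  m17 ⊆ -0001,100-1
  m18 ⊆ --010,1-01-
  m19 ⊆ 1-01-,100-1
  m24 ⊆ -10-0 [E]
  m26 ⊆ --010,-1-10,-10-0,-101-,1-01-
  m27 ⊆ -101-,1-01-
  m30 ⊆ -1-10 [E]
E = {-1-10, -10-0, -101-, 0110-}
Petrick residual → --010, 0--00, 100-1
Cover = c'de' + bde' + bc'e' + bc'd + a'd'e' + a'bcd' + ab'c'e  |cover|=7

7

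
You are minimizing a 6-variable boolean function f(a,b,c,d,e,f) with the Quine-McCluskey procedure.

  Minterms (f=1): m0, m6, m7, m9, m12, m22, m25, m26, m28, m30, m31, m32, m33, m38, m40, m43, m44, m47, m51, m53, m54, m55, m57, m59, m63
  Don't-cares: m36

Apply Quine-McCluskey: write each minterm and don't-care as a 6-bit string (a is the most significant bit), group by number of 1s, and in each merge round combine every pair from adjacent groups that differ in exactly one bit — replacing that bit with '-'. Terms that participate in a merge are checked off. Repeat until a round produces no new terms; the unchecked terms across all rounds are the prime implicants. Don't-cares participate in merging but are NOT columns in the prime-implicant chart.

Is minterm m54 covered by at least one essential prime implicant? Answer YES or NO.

size-2^0 implicants → 000000(✓)  000110(✓)  000111(✓)  001001(✓)  001100(✓)  010110(✓)  011001(✓)  011010(✓)  011100(✓)  011110(✓)  011111(✓)  100000(✓)  100001(✓)  100100(✓)  100110(✓)  101000(✓)  101011(✓)  101100(✓)  101111(✓)  110011(✓)  110101(✓)  110110(✓)  110111(✓)  111001(✓)  111011(✓)  111111(✓)
size-2^1 implicants → -00000  -00110(✓)  -01100  -10110(✓)  -11001  -11111  0-0110(✓)  0-1001  0-1100  00011-  01-110  011-10  0111-0  01111-  1-0110(✓)  1-1011(✓)  1-1111(✓)  10-000(✓)  10-100(✓)  100-00(✓)  10000-  1001-0  101-00(✓)  101-11(✓)  11-011(✓)  11-111(✓)  110-11(✓)  1101-1  11011-  111-11(✓)  1110-1
size-2^2 implicants → --0110  1-1-11  10--00  11--11
Unchecked terms (primes): --0110, -00000, -01100, -11001, -11111, 0-1001, 0-1100, 00011-, 01-110, 011-10, 0111-0, 01111-, 1-1-11, 10--00, 10000-, 1001-0, 11--11, 1101-1, 11011-, 1110-1
Minterm coverage:
  m0 ⊆ -00000 [E]
  m6 ⊆ --0110,00011-
  m7 ⊆ 00011- [E]
  m9 ⊆ 0-1001 [E]
  m12 ⊆ -01100,0-1100
  m22 ⊆ --0110,01-110
  m25 ⊆ -11001,0-1001
  m26 ⊆ 011-10 [E]
  m28 ⊆ 0-1100,0111-0
  m30 ⊆ 01-110,011-10,0111-0,01111-
  m31 ⊆ -11111,01111-
  m32 ⊆ -00000,10--00,10000-
  m33 ⊆ 10000- [E]
  m38 ⊆ --0110,1001-0
  m40 ⊆ 10--00 [E]
  m43 ⊆ 1-1-11 [E]
  m44 ⊆ -01100,10--00
  m47 ⊆ 1-1-11 [E]
  m51 ⊆ 11--11 [E]
  m53 ⊆ 1101-1 [E]
  m54 ⊆ --0110,11011-
  m55 ⊆ 11--11,1101-1,11011-
  m57 ⊆ -11001,1110-1
  m59 ⊆ 1-1-11,11--11,1110-1
  m63 ⊆ -11111,1-1-11,11--11
E = {-00000, 0-1001, 00011-, 011-10, 1-1-11, 10--00, 10000-, 11--11, 1101-1}

NO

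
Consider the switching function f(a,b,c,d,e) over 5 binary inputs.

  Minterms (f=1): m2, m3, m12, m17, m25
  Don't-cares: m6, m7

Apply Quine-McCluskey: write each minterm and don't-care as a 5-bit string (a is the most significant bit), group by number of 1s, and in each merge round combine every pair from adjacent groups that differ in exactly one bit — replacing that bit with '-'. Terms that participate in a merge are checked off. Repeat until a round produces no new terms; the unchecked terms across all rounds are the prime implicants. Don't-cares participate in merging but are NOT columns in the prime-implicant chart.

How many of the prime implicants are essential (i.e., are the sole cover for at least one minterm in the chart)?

3

size-2^0 implicants → 00010(✓)  00011(✓)  00110(✓)  00111(✓)  01100  10001(✓)  11001(✓)
size-2^1 implicants → 00-10(✓)  00-11(✓)  0001-(✓)  0011-(✓)  1-001
size-2^2 implicants → 00-1-
Unchecked terms (primes): 00-1-, 01100, 1-001
Minterm coverage:
  m2 ⊆ 00-1- [E]
  m3 ⊆ 00-1- [E]
  m12 ⊆ 01100 [E]
  m17 ⊆ 1-001 [E]
  m25 ⊆ 1-001 [E]
E = {00-1-, 01100, 1-001}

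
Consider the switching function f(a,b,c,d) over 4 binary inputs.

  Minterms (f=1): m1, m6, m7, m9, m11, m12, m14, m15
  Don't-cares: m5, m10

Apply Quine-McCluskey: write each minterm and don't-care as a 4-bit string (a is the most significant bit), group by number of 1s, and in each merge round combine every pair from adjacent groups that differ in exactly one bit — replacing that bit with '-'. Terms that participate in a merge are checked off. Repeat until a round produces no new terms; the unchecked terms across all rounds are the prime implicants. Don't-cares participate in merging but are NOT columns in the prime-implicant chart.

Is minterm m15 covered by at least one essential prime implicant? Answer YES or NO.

YES

size-2^0 implicants → 0001(✓)  0101(✓)  0110(✓)  0111(✓)  1001(✓)  1010(✓)  1011(✓)  1100(✓)  1110(✓)  1111(✓)
size-2^1 implicants → -001  -110(✓)  -111(✓)  0-01  01-1  011-(✓)  1-10(✓)  1-11(✓)  10-1  101-(✓)  11-0  111-(✓)
size-2^2 implicants → -11-  1-1-
Unchecked terms (primes): -001, -11-, 0-01, 01-1, 1-1-, 10-1, 11-0
Minterm coverage:
  m1 ⊆ -001,0-01
  m6 ⊆ -11- [E]
  m7 ⊆ -11-,01-1
  m9 ⊆ -001,10-1
  m11 ⊆ 1-1-,10-1
  m12 ⊆ 11-0 [E]
  m14 ⊆ -11-,1-1-,11-0
  m15 ⊆ -11-,1-1-
E = {-11-, 11-0}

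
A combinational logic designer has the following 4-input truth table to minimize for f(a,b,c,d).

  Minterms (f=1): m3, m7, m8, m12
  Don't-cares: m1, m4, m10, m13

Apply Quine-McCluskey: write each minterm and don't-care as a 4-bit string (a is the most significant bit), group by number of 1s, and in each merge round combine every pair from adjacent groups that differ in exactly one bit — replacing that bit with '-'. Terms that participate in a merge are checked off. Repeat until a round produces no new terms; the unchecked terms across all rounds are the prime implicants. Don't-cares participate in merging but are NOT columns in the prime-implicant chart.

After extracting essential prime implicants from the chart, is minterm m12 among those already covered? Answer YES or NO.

NO

Round 0: 0001✓ 0011✓ 0100✓ 0111✓ 1000✓ 1010✓ 1100✓ 1101✓
Round 1: -100 0-11 00-1 1-00 10-0 110-
PIs = {-100, 0-11, 00-1, 1-00, 10-0, 110-}
Coverage chart:
  m3: 0-11,00-1
  m7: 0-11 ←essential
  m8: 1-00,10-0
  m12: -100,1-00,110-
Essential: 0-11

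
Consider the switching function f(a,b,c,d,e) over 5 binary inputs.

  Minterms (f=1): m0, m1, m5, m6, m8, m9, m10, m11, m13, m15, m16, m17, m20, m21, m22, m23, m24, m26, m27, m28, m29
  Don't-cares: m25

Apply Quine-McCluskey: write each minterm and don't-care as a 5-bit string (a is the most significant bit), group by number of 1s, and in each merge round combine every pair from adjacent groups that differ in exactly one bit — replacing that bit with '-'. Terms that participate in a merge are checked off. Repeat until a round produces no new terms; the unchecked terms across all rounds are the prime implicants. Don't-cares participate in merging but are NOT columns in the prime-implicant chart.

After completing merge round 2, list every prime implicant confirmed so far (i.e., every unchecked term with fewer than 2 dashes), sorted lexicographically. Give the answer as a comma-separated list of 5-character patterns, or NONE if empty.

[col 0] 00000*, 00001*, 00101*, 00110*, 01000*, 01001*, 01010*, 01011*, 01101*, 01111*, 10000*, 10001*, 10100*, 10101*, 10110*, 10111*, 11000*, 11001*, 11010*, 11011*, 11100*, 11101*
[col 1] -0000*, -0001*, -0101*, -0110, -1000*, -1001*, -1010*, -1011*, -1101*, 0-000*, 0-001*, 0-101*, 00-01*, 0000-*, 01-01*, 01-11*, 010-0*, 010-1*, 0100-*, 0101-*, 011-1*, 1-000*, 1-001*, 1-100*, 1-101*, 10-00*, 10-01*, 1000-*, 101-0*, 101-1*, 1010-*, 1011-*, 11-00*, 11-01*, 110-0*, 110-1*, 1100-*, 1101-*, 1110-*
[col 2] --000*, --001*, --101*, -0-01*, -000-*, -1-01*, -10-0*, -10-1*, -100-*, -101-*, 0--01*, 0-00-*, 01--1, 010--*, 1--00*, 1--01*, 1-00-*, 1-10-*, 10-0-*, 101--, 11-0-*, 110--*
[col 3] ---01, --00-, -10--, 1--0-
Prime implicants: ---01, --00-, -0110, -10--, 01--1, 1--0-, 101--

-0110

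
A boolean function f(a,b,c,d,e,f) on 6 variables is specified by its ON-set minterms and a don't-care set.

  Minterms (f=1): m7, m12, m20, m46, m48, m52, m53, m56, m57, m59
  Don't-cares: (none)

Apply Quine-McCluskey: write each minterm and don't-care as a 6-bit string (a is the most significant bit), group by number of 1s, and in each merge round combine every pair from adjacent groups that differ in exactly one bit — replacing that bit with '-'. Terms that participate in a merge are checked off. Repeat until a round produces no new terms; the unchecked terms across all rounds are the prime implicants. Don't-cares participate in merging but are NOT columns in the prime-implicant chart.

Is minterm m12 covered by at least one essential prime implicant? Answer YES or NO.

YES

size-2^0 implicants → 000111  001100  010100(✓)  101110  110000(✓)  110100(✓)  110101(✓)  111000(✓)  111001(✓)  111011(✓)
size-2^1 implicants → -10100  11-000  110-00  11010-  1110-1  11100-
Unchecked terms (primes): -10100, 000111, 001100, 101110, 11-000, 110-00, 11010-, 1110-1, 11100-
Minterm coverage:
  m7 ⊆ 000111 [E]
  m12 ⊆ 001100 [E]
  m20 ⊆ -10100 [E]
  m46 ⊆ 101110 [E]
  m48 ⊆ 11-000,110-00
  m52 ⊆ -10100,110-00,11010-
  m53 ⊆ 11010- [E]
  m56 ⊆ 11-000,11100-
  m57 ⊆ 1110-1,11100-
  m59 ⊆ 1110-1 [E]
E = {-10100, 000111, 001100, 101110, 11010-, 1110-1}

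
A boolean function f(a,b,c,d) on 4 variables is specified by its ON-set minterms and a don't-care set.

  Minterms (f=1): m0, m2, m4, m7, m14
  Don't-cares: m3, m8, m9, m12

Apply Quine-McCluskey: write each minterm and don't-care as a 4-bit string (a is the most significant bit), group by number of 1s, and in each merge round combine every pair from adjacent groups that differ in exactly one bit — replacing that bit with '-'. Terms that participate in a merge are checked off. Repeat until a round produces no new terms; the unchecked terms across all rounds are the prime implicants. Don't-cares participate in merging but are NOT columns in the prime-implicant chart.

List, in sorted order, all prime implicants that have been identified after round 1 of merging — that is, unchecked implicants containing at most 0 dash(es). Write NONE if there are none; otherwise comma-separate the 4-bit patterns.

NONE

size-2^0 implicants → 0000(✓)  0010(✓)  0011(✓)  0100(✓)  0111(✓)  1000(✓)  1001(✓)  1100(✓)  1110(✓)
size-2^1 implicants → -000(✓)  -100(✓)  0-00(✓)  0-11  00-0  001-  1-00(✓)  100-  11-0
size-2^2 implicants → --00
Unchecked terms (primes): --00, 0-11, 00-0, 001-, 100-, 11-0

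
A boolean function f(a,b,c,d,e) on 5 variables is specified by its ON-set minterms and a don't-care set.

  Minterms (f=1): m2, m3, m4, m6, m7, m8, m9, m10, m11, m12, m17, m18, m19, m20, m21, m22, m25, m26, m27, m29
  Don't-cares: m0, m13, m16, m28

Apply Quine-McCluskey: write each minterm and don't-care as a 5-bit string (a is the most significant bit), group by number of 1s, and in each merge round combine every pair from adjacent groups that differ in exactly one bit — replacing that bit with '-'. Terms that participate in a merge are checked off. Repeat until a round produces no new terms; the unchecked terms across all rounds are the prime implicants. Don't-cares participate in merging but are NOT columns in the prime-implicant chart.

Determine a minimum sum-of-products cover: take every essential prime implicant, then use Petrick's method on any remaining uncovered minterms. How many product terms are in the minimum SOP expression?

5

size-2^0 implicants → 00000(✓)  00010(✓)  00011(✓)  00100(✓)  00110(✓)  00111(✓)  01000(✓)  01001(✓)  01010(✓)  01011(✓)  01100(✓)  01101(✓)  10000(✓)  10001(✓)  10010(✓)  10011(✓)  10100(✓)  10101(✓)  10110(✓)  11001(✓)  11010(✓)  11011(✓)  11100(✓)  11101(✓)
size-2^1 implicants → -0000(✓)  -0010(✓)  -0011(✓)  -0100(✓)  -0110(✓)  -1001(✓)  -1010(✓)  -1011(✓)  -1100(✓)  -1101(✓)  0-000(✓)  0-010(✓)  0-011(✓)  0-100(✓)  00-00(✓)  00-10(✓)  00-11(✓)  000-0(✓)  0001-(✓)  001-0(✓)  0011-(✓)  01-00(✓)  01-01(✓)  010-0(✓)  010-1(✓)  0100-(✓)  0101-(✓)  0110-(✓)  1-001(✓)  1-010(✓)  1-011(✓)  1-100(✓)  1-101(✓)  10-00(✓)  10-01(✓)  10-10(✓)  100-0(✓)  100-1(✓)  1000-(✓)  1001-(✓)  101-0(✓)  1010-(✓)  11-01(✓)  110-1(✓)  1101-(✓)  1110-(✓)
size-2^2 implicants → --010(✓)  --011(✓)  --100  -0-00(✓)  -0-10(✓)  -00-0(✓)  -001-(✓)  -01-0(✓)  -1-01  -10-1  -101-(✓)  -110-  0--00  0-0-0  0-01-(✓)  00--0(✓)  00-1-  01-0-  010--  1--01  1-0-1  1-01-(✓)  1-10-  10--0(✓)  10-0-  100--
size-2^3 implicants → --01-  -0--0
Unchecked terms (primes): --01-, --100, -0--0, -1-01, -10-1, -110-, 0--00, 0-0-0, 00-1-, 01-0-, 010--, 1--01, 1-0-1, 1-10-, 10-0-, 100--
Minterm coverage:
  m2 ⊆ --01-,-0--0,0-0-0,00-1-
  m3 ⊆ --01-,00-1-
  m4 ⊆ --100,-0--0,0--00
  m6 ⊆ -0--0,00-1-
  m7 ⊆ 00-1- [E]
  m8 ⊆ 0--00,0-0-0,01-0-,010--
  m9 ⊆ -1-01,-10-1,01-0-,010--
  m10 ⊆ --01-,0-0-0,010--
  m11 ⊆ --01-,-10-1,010--
  m12 ⊆ --100,-110-,0--00,01-0-
  m17 ⊆ 1--01,1-0-1,10-0-,100--
  m18 ⊆ --01-,-0--0,100--
  m19 ⊆ --01-,1-0-1,100--
  m20 ⊆ --100,-0--0,1-10-,10-0-
  m21 ⊆ 1--01,1-10-,10-0-
  m22 ⊆ -0--0 [E]
  m25 ⊆ -1-01,-10-1,1--01,1-0-1
  m26 ⊆ --01- [E]
  m27 ⊆ --01-,-10-1,1-0-1
  m29 ⊆ -1-01,-110-,1--01,1-10-
E = {--01-, -0--0, 00-1-}
Petrick residual → 01-0-, 1--01
Cover = c'd + b'e' + a'b'd + a'bd' + ad'e  |cover|=5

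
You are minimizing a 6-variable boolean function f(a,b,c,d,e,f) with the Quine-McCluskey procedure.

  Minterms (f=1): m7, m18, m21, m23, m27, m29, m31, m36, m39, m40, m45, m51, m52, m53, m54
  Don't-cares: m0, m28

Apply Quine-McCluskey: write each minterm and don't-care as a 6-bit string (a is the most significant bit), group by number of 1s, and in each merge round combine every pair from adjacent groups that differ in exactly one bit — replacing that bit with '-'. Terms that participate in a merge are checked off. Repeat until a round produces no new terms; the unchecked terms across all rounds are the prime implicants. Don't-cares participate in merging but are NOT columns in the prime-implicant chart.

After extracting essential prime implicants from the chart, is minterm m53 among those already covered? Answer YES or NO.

[col 0] 000000, 000111*, 010010, 010101*, 010111*, 011011*, 011100*, 011101*, 011111*, 100100*, 100111*, 101000, 101101, 110011, 110100*, 110101*, 110110*
[col 1] -00111, -10101, 0-0111, 01-101*, 01-111*, 0101-1*, 011-11, 0111-1*, 01110-, 1-0100, 1101-0, 11010-
[col 2] 01-1-1
Prime implicants: -00111, -10101, 0-0111, 000000, 01-1-1, 010010, 011-11, 01110-, 1-0100, 101000, 101101, 110011, 1101-0, 11010-
PI chart (minterm → PIs covering it):
  7 | -00111,0-0111
  18 | 010010  (sole → essential)
  21 | -10101,01-1-1
  23 | 0-0111,01-1-1
  27 | 011-11  (sole → essential)
  29 | 01-1-1,01110-
  31 | 01-1-1,011-11
  36 | 1-0100  (sole → essential)
  39 | -00111  (sole → essential)
  40 | 101000  (sole → essential)
  45 | 101101  (sole → essential)
  51 | 110011  (sole → essential)
  52 | 1-0100,1101-0,11010-
  53 | -10101,11010-
  54 | 1101-0  (sole → essential)
Essential prime implicants: -00111, 010010, 011-11, 1-0100, 101000, 101101, 110011, 1101-0

NO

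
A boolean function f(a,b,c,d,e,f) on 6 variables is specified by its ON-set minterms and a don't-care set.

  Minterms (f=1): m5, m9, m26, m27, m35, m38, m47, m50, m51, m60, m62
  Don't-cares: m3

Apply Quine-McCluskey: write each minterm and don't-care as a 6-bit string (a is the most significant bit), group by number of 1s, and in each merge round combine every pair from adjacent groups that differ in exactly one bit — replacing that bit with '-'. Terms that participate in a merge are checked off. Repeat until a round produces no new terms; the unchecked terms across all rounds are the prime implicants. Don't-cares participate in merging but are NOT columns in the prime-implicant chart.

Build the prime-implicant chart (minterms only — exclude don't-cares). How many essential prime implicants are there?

7

Round 0: 000011✓ 000101 001001 011010✓ 011011✓ 100011✓ 100110 101111 110010✓ 110011✓ 111100✓ 111110✓
Round 1: -00011 01101- 1-0011 11001- 1111-0
PIs = {-00011, 000101, 001001, 01101-, 1-0011, 100110, 101111, 11001-, 1111-0}
Coverage chart:
  m5: 000101 ←essential
  m9: 001001 ←essential
  m26: 01101- ←essential
  m27: 01101- ←essential
  m35: -00011,1-0011
  m38: 100110 ←essential
  m47: 101111 ←essential
  m50: 11001- ←essential
  m51: 1-0011,11001-
  m60: 1111-0 ←essential
  m62: 1111-0 ←essential
Essential: 000101, 001001, 01101-, 100110, 101111, 11001-, 1111-0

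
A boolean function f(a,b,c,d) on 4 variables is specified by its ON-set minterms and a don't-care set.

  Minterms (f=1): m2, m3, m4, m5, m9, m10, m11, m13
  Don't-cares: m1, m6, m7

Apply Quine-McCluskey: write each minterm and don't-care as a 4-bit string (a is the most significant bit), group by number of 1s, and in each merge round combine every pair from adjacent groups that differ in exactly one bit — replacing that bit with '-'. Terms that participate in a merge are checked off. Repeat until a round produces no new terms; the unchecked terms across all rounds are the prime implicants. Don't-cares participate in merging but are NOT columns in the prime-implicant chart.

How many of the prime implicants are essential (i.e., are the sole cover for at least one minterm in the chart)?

3

size-2^0 implicants → 0001(✓)  0010(✓)  0011(✓)  0100(✓)  0101(✓)  0110(✓)  0111(✓)  1001(✓)  1010(✓)  1011(✓)  1101(✓)
size-2^1 implicants → -001(✓)  -010(✓)  -011(✓)  -101(✓)  0-01(✓)  0-10(✓)  0-11(✓)  00-1(✓)  001-(✓)  01-0(✓)  01-1(✓)  010-(✓)  011-(✓)  1-01(✓)  10-1(✓)  101-(✓)
size-2^2 implicants → --01  -0-1  -01-  0--1  0-1-  01--
Unchecked terms (primes): --01, -0-1, -01-, 0--1, 0-1-, 01--
Minterm coverage:
  m2 ⊆ -01-,0-1-
  m3 ⊆ -0-1,-01-,0--1,0-1-
  m4 ⊆ 01-- [E]
  m5 ⊆ --01,0--1,01--
  m9 ⊆ --01,-0-1
  m10 ⊆ -01- [E]
  m11 ⊆ -0-1,-01-
  m13 ⊆ --01 [E]
E = {--01, -01-, 01--}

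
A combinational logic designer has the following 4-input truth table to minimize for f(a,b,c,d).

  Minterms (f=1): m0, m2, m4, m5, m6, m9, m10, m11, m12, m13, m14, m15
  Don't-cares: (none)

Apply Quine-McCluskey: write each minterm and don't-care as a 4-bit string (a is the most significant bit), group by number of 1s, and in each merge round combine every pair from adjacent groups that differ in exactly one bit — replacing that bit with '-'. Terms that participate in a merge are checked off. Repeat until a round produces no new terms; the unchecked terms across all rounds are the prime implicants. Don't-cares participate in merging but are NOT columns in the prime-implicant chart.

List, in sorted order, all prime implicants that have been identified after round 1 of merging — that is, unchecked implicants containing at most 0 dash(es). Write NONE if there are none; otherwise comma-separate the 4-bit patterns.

NONE

Round 0: 0000✓ 0010✓ 0100✓ 0101✓ 0110✓ 1001✓ 1010✓ 1011✓ 1100✓ 1101✓ 1110✓ 1111✓
Round 1: -010✓ -100✓ -101✓ -110✓ 0-00✓ 0-10✓ 00-0✓ 01-0✓ 010-✓ 1-01✓ 1-10✓ 1-11✓ 10-1✓ 101-✓ 11-0✓ 11-1✓ 110-✓ 111-✓
Round 2: --10 -1-0 -10- 0--0 1--1 1-1- 11--
PIs = {--10, -1-0, -10-, 0--0, 1--1, 1-1-, 11--}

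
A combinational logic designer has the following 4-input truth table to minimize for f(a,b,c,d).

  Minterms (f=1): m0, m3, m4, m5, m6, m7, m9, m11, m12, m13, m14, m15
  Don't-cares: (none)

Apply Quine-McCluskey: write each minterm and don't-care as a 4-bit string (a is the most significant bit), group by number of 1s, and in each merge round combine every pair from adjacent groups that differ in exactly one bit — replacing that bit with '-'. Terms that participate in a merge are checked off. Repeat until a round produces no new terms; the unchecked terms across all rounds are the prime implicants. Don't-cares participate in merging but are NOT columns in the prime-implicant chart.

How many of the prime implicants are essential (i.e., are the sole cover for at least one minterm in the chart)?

size-2^0 implicants → 0000(✓)  0011(✓)  0100(✓)  0101(✓)  0110(✓)  0111(✓)  1001(✓)  1011(✓)  1100(✓)  1101(✓)  1110(✓)  1111(✓)
size-2^1 implicants → -011(✓)  -100(✓)  -101(✓)  -110(✓)  -111(✓)  0-00  0-11(✓)  01-0(✓)  01-1(✓)  010-(✓)  011-(✓)  1-01(✓)  1-11(✓)  10-1(✓)  11-0(✓)  11-1(✓)  110-(✓)  111-(✓)
size-2^2 implicants → --11  -1-0(✓)  -1-1(✓)  -10-(✓)  -11-(✓)  01--(✓)  1--1  11--(✓)
size-2^3 implicants → -1--
Unchecked terms (primes): --11, -1--, 0-00, 1--1
Minterm coverage:
  m0 ⊆ 0-00 [E]
  m3 ⊆ --11 [E]
  m4 ⊆ -1--,0-00
  m5 ⊆ -1-- [E]
  m6 ⊆ -1-- [E]
  m7 ⊆ --11,-1--
  m9 ⊆ 1--1 [E]
  m11 ⊆ --11,1--1
  m12 ⊆ -1-- [E]
  m13 ⊆ -1--,1--1
  m14 ⊆ -1-- [E]
  m15 ⊆ --11,-1--,1--1
E = {--11, -1--, 0-00, 1--1}

4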